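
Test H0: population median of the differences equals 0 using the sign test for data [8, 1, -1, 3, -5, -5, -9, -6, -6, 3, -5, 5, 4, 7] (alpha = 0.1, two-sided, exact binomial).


Step 1: Discard zero differences. Original n = 14; n_eff = number of nonzero differences = 14.
Nonzero differences (with sign): +8, +1, -1, +3, -5, -5, -9, -6, -6, +3, -5, +5, +4, +7
Step 2: Count signs: positive = 7, negative = 7.
Step 3: Under H0: P(positive) = 0.5, so the number of positives S ~ Bin(14, 0.5).
Step 4: Two-sided exact p-value = sum of Bin(14,0.5) probabilities at or below the observed probability = 1.000000.
Step 5: alpha = 0.1. fail to reject H0.

n_eff = 14, pos = 7, neg = 7, p = 1.000000, fail to reject H0.


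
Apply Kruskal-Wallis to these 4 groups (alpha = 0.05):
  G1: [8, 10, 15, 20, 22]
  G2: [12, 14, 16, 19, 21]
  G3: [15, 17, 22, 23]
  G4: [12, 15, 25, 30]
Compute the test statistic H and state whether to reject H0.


Step 1: Combine all N = 18 observations and assign midranks.
sorted (value, group, rank): (8,G1,1), (10,G1,2), (12,G2,3.5), (12,G4,3.5), (14,G2,5), (15,G1,7), (15,G3,7), (15,G4,7), (16,G2,9), (17,G3,10), (19,G2,11), (20,G1,12), (21,G2,13), (22,G1,14.5), (22,G3,14.5), (23,G3,16), (25,G4,17), (30,G4,18)
Step 2: Sum ranks within each group.
R_1 = 36.5 (n_1 = 5)
R_2 = 41.5 (n_2 = 5)
R_3 = 47.5 (n_3 = 4)
R_4 = 45.5 (n_4 = 4)
Step 3: H = 12/(N(N+1)) * sum(R_i^2/n_i) - 3(N+1)
     = 12/(18*19) * (36.5^2/5 + 41.5^2/5 + 47.5^2/4 + 45.5^2/4) - 3*19
     = 0.035088 * 1692.53 - 57
     = 2.386842.
Step 4: Ties present; correction factor C = 1 - 36/(18^3 - 18) = 0.993808. Corrected H = 2.386842 / 0.993808 = 2.401713.
Step 5: Under H0, H ~ chi^2(3); p-value = 0.493316.
Step 6: alpha = 0.05. fail to reject H0.

H = 2.4017, df = 3, p = 0.493316, fail to reject H0.


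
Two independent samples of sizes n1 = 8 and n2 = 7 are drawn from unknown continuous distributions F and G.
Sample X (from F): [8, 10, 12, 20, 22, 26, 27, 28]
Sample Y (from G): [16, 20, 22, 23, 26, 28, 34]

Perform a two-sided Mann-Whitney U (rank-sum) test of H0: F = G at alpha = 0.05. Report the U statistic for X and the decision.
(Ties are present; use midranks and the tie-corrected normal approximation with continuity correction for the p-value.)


Step 1: Combine and sort all 15 observations; assign midranks.
sorted (value, group): (8,X), (10,X), (12,X), (16,Y), (20,X), (20,Y), (22,X), (22,Y), (23,Y), (26,X), (26,Y), (27,X), (28,X), (28,Y), (34,Y)
ranks: 8->1, 10->2, 12->3, 16->4, 20->5.5, 20->5.5, 22->7.5, 22->7.5, 23->9, 26->10.5, 26->10.5, 27->12, 28->13.5, 28->13.5, 34->15
Step 2: Rank sum for X: R1 = 1 + 2 + 3 + 5.5 + 7.5 + 10.5 + 12 + 13.5 = 55.
Step 3: U_X = R1 - n1(n1+1)/2 = 55 - 8*9/2 = 55 - 36 = 19.
       U_Y = n1*n2 - U_X = 56 - 19 = 37.
Step 4: Ties are present, so use the tie-corrected normal approximation (with continuity correction) for the p-value.
Step 5: p-value = 0.323537; compare to alpha = 0.05. fail to reject H0.

U_X = 19, p = 0.323537, fail to reject H0 at alpha = 0.05.


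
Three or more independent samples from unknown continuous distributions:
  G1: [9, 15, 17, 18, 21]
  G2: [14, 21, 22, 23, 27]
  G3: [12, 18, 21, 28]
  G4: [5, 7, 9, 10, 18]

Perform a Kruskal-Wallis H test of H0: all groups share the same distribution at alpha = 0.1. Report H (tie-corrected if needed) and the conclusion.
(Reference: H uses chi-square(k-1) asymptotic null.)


Step 1: Combine all N = 19 observations and assign midranks.
sorted (value, group, rank): (5,G4,1), (7,G4,2), (9,G1,3.5), (9,G4,3.5), (10,G4,5), (12,G3,6), (14,G2,7), (15,G1,8), (17,G1,9), (18,G1,11), (18,G3,11), (18,G4,11), (21,G1,14), (21,G2,14), (21,G3,14), (22,G2,16), (23,G2,17), (27,G2,18), (28,G3,19)
Step 2: Sum ranks within each group.
R_1 = 45.5 (n_1 = 5)
R_2 = 72 (n_2 = 5)
R_3 = 50 (n_3 = 4)
R_4 = 22.5 (n_4 = 5)
Step 3: H = 12/(N(N+1)) * sum(R_i^2/n_i) - 3(N+1)
     = 12/(19*20) * (45.5^2/5 + 72^2/5 + 50^2/4 + 22.5^2/5) - 3*20
     = 0.031579 * 2177.1 - 60
     = 8.750526.
Step 4: Ties present; correction factor C = 1 - 54/(19^3 - 19) = 0.992105. Corrected H = 8.750526 / 0.992105 = 8.820159.
Step 5: Under H0, H ~ chi^2(3); p-value = 0.031780.
Step 6: alpha = 0.1. reject H0.

H = 8.8202, df = 3, p = 0.031780, reject H0.


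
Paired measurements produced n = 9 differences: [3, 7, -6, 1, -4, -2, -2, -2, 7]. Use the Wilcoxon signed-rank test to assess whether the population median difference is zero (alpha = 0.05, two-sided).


Step 1: Drop any zero differences (none here) and take |d_i|.
|d| = [3, 7, 6, 1, 4, 2, 2, 2, 7]
Step 2: Midrank |d_i| (ties get averaged ranks).
ranks: |3|->5, |7|->8.5, |6|->7, |1|->1, |4|->6, |2|->3, |2|->3, |2|->3, |7|->8.5
Step 3: Attach original signs; sum ranks with positive sign and with negative sign.
W+ = 5 + 8.5 + 1 + 8.5 = 23
W- = 7 + 6 + 3 + 3 + 3 = 22
(Check: W+ + W- = 45 should equal n(n+1)/2 = 45.)
Step 4: Test statistic W = min(W+, W-) = 22.
Step 5: Ties in |d|, so use the tie-corrected normal approximation.
        E[W] = n(n+1)/4 = 9*10/4 = 22.5.
        Tie groups: |d|=2 (t=3), |d|=7 (t=2); sum(t^3 - t) = 30.
        Var[W] = n(n+1)(2n+1)/24 - sum(t^3-t)/48 = 1710/24 - 30/48 = 70.625.
        z = (W - E[W]) / sqrt(Var[W]) = (22 - 22.5) / 8.4039 = -0.0595.
        Two-sided p = 2*Phi(z) = 0.952557.
Step 6: alpha = 0.05. fail to reject H0.

W+ = 23, W- = 22, W = min = 22, p = 0.952557, fail to reject H0.


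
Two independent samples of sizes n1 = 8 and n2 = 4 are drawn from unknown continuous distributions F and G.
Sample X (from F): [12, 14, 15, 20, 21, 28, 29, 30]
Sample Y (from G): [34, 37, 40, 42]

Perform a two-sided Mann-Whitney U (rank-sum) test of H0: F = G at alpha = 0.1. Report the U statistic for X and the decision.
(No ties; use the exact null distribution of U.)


Step 1: Combine and sort all 12 observations; assign midranks.
sorted (value, group): (12,X), (14,X), (15,X), (20,X), (21,X), (28,X), (29,X), (30,X), (34,Y), (37,Y), (40,Y), (42,Y)
ranks: 12->1, 14->2, 15->3, 20->4, 21->5, 28->6, 29->7, 30->8, 34->9, 37->10, 40->11, 42->12
Step 2: Rank sum for X: R1 = 1 + 2 + 3 + 4 + 5 + 6 + 7 + 8 = 36.
Step 3: U_X = R1 - n1(n1+1)/2 = 36 - 8*9/2 = 36 - 36 = 0.
       U_Y = n1*n2 - U_X = 32 - 0 = 32.
Step 4: No ties, so the exact null distribution of U (based on enumerating the C(12,8) = 495 equally likely rank assignments) gives the two-sided p-value.
Step 5: p-value = 0.004040; compare to alpha = 0.1. reject H0.

U_X = 0, p = 0.004040, reject H0 at alpha = 0.1.


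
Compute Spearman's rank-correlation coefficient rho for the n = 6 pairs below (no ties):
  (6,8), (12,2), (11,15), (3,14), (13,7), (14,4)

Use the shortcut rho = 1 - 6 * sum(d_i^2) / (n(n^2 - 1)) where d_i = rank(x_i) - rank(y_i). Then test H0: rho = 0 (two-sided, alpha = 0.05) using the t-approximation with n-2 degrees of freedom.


Step 1: Rank x and y separately (midranks; no ties here).
rank(x): 6->2, 12->4, 11->3, 3->1, 13->5, 14->6
rank(y): 8->4, 2->1, 15->6, 14->5, 7->3, 4->2
Step 2: d_i = R_x(i) - R_y(i); compute d_i^2.
  (2-4)^2=4, (4-1)^2=9, (3-6)^2=9, (1-5)^2=16, (5-3)^2=4, (6-2)^2=16
sum(d^2) = 58.
Step 3: rho = 1 - 6*58 / (6*(6^2 - 1)) = 1 - 348/210 = -0.657143.
Step 4: Under H0, t = rho * sqrt((n-2)/(1-rho^2)) = -1.7436 ~ t(4).
Step 5: Two-sided p-value from the t-distribution with 4 df = 0.156175.
Step 6: alpha = 0.05. fail to reject H0.

rho = -0.6571, p = 0.156175, fail to reject H0 at alpha = 0.05.


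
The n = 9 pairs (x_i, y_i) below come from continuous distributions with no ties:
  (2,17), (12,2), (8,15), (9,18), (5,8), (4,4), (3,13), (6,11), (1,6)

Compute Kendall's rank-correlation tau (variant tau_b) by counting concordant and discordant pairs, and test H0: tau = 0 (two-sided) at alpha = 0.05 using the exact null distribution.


Step 1: Enumerate the 36 unordered pairs (i,j) with i<j and classify each by sign(x_j-x_i) * sign(y_j-y_i).
  (1,2):dx=+10,dy=-15->D; (1,3):dx=+6,dy=-2->D; (1,4):dx=+7,dy=+1->C; (1,5):dx=+3,dy=-9->D
  (1,6):dx=+2,dy=-13->D; (1,7):dx=+1,dy=-4->D; (1,8):dx=+4,dy=-6->D; (1,9):dx=-1,dy=-11->C
  (2,3):dx=-4,dy=+13->D; (2,4):dx=-3,dy=+16->D; (2,5):dx=-7,dy=+6->D; (2,6):dx=-8,dy=+2->D
  (2,7):dx=-9,dy=+11->D; (2,8):dx=-6,dy=+9->D; (2,9):dx=-11,dy=+4->D; (3,4):dx=+1,dy=+3->C
  (3,5):dx=-3,dy=-7->C; (3,6):dx=-4,dy=-11->C; (3,7):dx=-5,dy=-2->C; (3,8):dx=-2,dy=-4->C
  (3,9):dx=-7,dy=-9->C; (4,5):dx=-4,dy=-10->C; (4,6):dx=-5,dy=-14->C; (4,7):dx=-6,dy=-5->C
  (4,8):dx=-3,dy=-7->C; (4,9):dx=-8,dy=-12->C; (5,6):dx=-1,dy=-4->C; (5,7):dx=-2,dy=+5->D
  (5,8):dx=+1,dy=+3->C; (5,9):dx=-4,dy=-2->C; (6,7):dx=-1,dy=+9->D; (6,8):dx=+2,dy=+7->C
  (6,9):dx=-3,dy=+2->D; (7,8):dx=+3,dy=-2->D; (7,9):dx=-2,dy=-7->C; (8,9):dx=-5,dy=-5->C
Step 2: C = 19, D = 17, total pairs = 36.
Step 3: tau = (C - D)/(n(n-1)/2) = (19 - 17)/36 = 0.055556.
Step 4: Exact two-sided p-value (enumerate n! = 362880 permutations of y under H0): p = 0.919455.
Step 5: alpha = 0.05. fail to reject H0.

tau_b = 0.0556 (C=19, D=17), p = 0.919455, fail to reject H0.


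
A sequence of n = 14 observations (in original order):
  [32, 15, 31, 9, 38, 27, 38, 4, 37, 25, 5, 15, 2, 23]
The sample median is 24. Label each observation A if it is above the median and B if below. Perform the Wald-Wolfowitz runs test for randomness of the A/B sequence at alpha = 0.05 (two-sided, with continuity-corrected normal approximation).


Step 1: Compute median = 24; label A = above, B = below.
Labels in order: ABABAAABAABBBB  (n_A = 7, n_B = 7)
Step 2: Count runs R = 8.
Step 3: Under H0 (random ordering), E[R] = 2*n_A*n_B/(n_A+n_B) + 1 = 2*7*7/14 + 1 = 8.0000.
        Var[R] = 2*n_A*n_B*(2*n_A*n_B - n_A - n_B) / ((n_A+n_B)^2 * (n_A+n_B-1)) = 8232/2548 = 3.2308.
        SD[R] = 1.7974.
Step 4: R = E[R], so z = 0 with no continuity correction.
Step 5: Two-sided p-value via normal approximation = 2*(1 - Phi(|z|)) = 1.000000.
Step 6: alpha = 0.05. fail to reject H0.

R = 8, z = 0.0000, p = 1.000000, fail to reject H0.


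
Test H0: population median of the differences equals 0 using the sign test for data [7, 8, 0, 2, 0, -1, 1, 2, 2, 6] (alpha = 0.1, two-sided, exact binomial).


Step 1: Discard zero differences. Original n = 10; n_eff = number of nonzero differences = 8.
Nonzero differences (with sign): +7, +8, +2, -1, +1, +2, +2, +6
Step 2: Count signs: positive = 7, negative = 1.
Step 3: Under H0: P(positive) = 0.5, so the number of positives S ~ Bin(8, 0.5).
Step 4: Two-sided exact p-value = sum of Bin(8,0.5) probabilities at or below the observed probability = 0.070312.
Step 5: alpha = 0.1. reject H0.

n_eff = 8, pos = 7, neg = 1, p = 0.070312, reject H0.


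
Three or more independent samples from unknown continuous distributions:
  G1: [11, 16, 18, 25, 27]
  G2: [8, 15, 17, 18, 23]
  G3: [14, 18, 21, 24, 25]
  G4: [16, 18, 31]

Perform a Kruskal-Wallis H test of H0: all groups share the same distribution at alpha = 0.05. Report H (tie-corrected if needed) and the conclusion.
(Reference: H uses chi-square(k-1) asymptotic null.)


Step 1: Combine all N = 18 observations and assign midranks.
sorted (value, group, rank): (8,G2,1), (11,G1,2), (14,G3,3), (15,G2,4), (16,G1,5.5), (16,G4,5.5), (17,G2,7), (18,G1,9.5), (18,G2,9.5), (18,G3,9.5), (18,G4,9.5), (21,G3,12), (23,G2,13), (24,G3,14), (25,G1,15.5), (25,G3,15.5), (27,G1,17), (31,G4,18)
Step 2: Sum ranks within each group.
R_1 = 49.5 (n_1 = 5)
R_2 = 34.5 (n_2 = 5)
R_3 = 54 (n_3 = 5)
R_4 = 33 (n_4 = 3)
Step 3: H = 12/(N(N+1)) * sum(R_i^2/n_i) - 3(N+1)
     = 12/(18*19) * (49.5^2/5 + 34.5^2/5 + 54^2/5 + 33^2/3) - 3*19
     = 0.035088 * 1674.3 - 57
     = 1.747368.
Step 4: Ties present; correction factor C = 1 - 72/(18^3 - 18) = 0.987616. Corrected H = 1.747368 / 0.987616 = 1.769279.
Step 5: Under H0, H ~ chi^2(3); p-value = 0.621643.
Step 6: alpha = 0.05. fail to reject H0.

H = 1.7693, df = 3, p = 0.621643, fail to reject H0.


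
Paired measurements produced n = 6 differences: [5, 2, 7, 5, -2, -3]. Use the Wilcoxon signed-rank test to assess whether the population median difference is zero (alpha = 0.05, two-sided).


Step 1: Drop any zero differences (none here) and take |d_i|.
|d| = [5, 2, 7, 5, 2, 3]
Step 2: Midrank |d_i| (ties get averaged ranks).
ranks: |5|->4.5, |2|->1.5, |7|->6, |5|->4.5, |2|->1.5, |3|->3
Step 3: Attach original signs; sum ranks with positive sign and with negative sign.
W+ = 4.5 + 1.5 + 6 + 4.5 = 16.5
W- = 1.5 + 3 = 4.5
(Check: W+ + W- = 21 should equal n(n+1)/2 = 21.)
Step 4: Test statistic W = min(W+, W-) = 4.5.
Step 5: Ties in |d|, so use the tie-corrected normal approximation.
        E[W] = n(n+1)/4 = 6*7/4 = 10.5.
        Tie groups: |d|=2 (t=2), |d|=5 (t=2); sum(t^3 - t) = 12.
        Var[W] = n(n+1)(2n+1)/24 - sum(t^3-t)/48 = 546/24 - 12/48 = 22.5.
        z = (W - E[W]) / sqrt(Var[W]) = (4.5 - 10.5) / 4.7434 = -1.2649.
        Two-sided p = 2*Phi(z) = 0.205903.
Step 6: alpha = 0.05. fail to reject H0.

W+ = 16.5, W- = 4.5, W = min = 4.5, p = 0.205903, fail to reject H0.


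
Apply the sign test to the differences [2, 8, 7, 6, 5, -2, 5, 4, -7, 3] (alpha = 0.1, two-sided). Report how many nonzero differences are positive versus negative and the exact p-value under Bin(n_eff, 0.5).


Step 1: Discard zero differences. Original n = 10; n_eff = number of nonzero differences = 10.
Nonzero differences (with sign): +2, +8, +7, +6, +5, -2, +5, +4, -7, +3
Step 2: Count signs: positive = 8, negative = 2.
Step 3: Under H0: P(positive) = 0.5, so the number of positives S ~ Bin(10, 0.5).
Step 4: Two-sided exact p-value = sum of Bin(10,0.5) probabilities at or below the observed probability = 0.109375.
Step 5: alpha = 0.1. fail to reject H0.

n_eff = 10, pos = 8, neg = 2, p = 0.109375, fail to reject H0.


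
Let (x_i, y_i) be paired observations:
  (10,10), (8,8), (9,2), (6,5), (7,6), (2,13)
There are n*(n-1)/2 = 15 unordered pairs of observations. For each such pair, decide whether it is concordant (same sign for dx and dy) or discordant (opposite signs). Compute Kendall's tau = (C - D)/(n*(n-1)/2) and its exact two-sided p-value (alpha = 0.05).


Step 1: Enumerate the 15 unordered pairs (i,j) with i<j and classify each by sign(x_j-x_i) * sign(y_j-y_i).
  (1,2):dx=-2,dy=-2->C; (1,3):dx=-1,dy=-8->C; (1,4):dx=-4,dy=-5->C; (1,5):dx=-3,dy=-4->C
  (1,6):dx=-8,dy=+3->D; (2,3):dx=+1,dy=-6->D; (2,4):dx=-2,dy=-3->C; (2,5):dx=-1,dy=-2->C
  (2,6):dx=-6,dy=+5->D; (3,4):dx=-3,dy=+3->D; (3,5):dx=-2,dy=+4->D; (3,6):dx=-7,dy=+11->D
  (4,5):dx=+1,dy=+1->C; (4,6):dx=-4,dy=+8->D; (5,6):dx=-5,dy=+7->D
Step 2: C = 7, D = 8, total pairs = 15.
Step 3: tau = (C - D)/(n(n-1)/2) = (7 - 8)/15 = -0.066667.
Step 4: Exact two-sided p-value (enumerate n! = 720 permutations of y under H0): p = 1.000000.
Step 5: alpha = 0.05. fail to reject H0.

tau_b = -0.0667 (C=7, D=8), p = 1.000000, fail to reject H0.


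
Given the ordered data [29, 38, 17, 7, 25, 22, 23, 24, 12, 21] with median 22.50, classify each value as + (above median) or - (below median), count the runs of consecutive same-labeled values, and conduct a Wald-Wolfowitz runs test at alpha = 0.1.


Step 1: Compute median = 22.50; label A = above, B = below.
Labels in order: AABBABAABB  (n_A = 5, n_B = 5)
Step 2: Count runs R = 6.
Step 3: Under H0 (random ordering), E[R] = 2*n_A*n_B/(n_A+n_B) + 1 = 2*5*5/10 + 1 = 6.0000.
        Var[R] = 2*n_A*n_B*(2*n_A*n_B - n_A - n_B) / ((n_A+n_B)^2 * (n_A+n_B-1)) = 2000/900 = 2.2222.
        SD[R] = 1.4907.
Step 4: R = E[R], so z = 0 with no continuity correction.
Step 5: Two-sided p-value via normal approximation = 2*(1 - Phi(|z|)) = 1.000000.
Step 6: alpha = 0.1. fail to reject H0.

R = 6, z = 0.0000, p = 1.000000, fail to reject H0.


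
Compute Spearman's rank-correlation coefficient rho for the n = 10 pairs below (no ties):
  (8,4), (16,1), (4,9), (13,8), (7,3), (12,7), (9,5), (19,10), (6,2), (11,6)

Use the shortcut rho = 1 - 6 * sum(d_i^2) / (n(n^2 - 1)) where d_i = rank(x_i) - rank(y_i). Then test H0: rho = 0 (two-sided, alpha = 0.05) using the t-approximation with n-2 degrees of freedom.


Step 1: Rank x and y separately (midranks; no ties here).
rank(x): 8->4, 16->9, 4->1, 13->8, 7->3, 12->7, 9->5, 19->10, 6->2, 11->6
rank(y): 4->4, 1->1, 9->9, 8->8, 3->3, 7->7, 5->5, 10->10, 2->2, 6->6
Step 2: d_i = R_x(i) - R_y(i); compute d_i^2.
  (4-4)^2=0, (9-1)^2=64, (1-9)^2=64, (8-8)^2=0, (3-3)^2=0, (7-7)^2=0, (5-5)^2=0, (10-10)^2=0, (2-2)^2=0, (6-6)^2=0
sum(d^2) = 128.
Step 3: rho = 1 - 6*128 / (10*(10^2 - 1)) = 1 - 768/990 = 0.224242.
Step 4: Under H0, t = rho * sqrt((n-2)/(1-rho^2)) = 0.6508 ~ t(8).
Step 5: Two-sided p-value from the t-distribution with 8 df = 0.533401.
Step 6: alpha = 0.05. fail to reject H0.

rho = 0.2242, p = 0.533401, fail to reject H0 at alpha = 0.05.


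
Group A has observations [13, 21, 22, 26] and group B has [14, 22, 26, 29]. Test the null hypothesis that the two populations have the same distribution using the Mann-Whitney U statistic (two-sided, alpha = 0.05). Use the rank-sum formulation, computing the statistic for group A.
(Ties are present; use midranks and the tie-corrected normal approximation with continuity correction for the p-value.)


Step 1: Combine and sort all 8 observations; assign midranks.
sorted (value, group): (13,X), (14,Y), (21,X), (22,X), (22,Y), (26,X), (26,Y), (29,Y)
ranks: 13->1, 14->2, 21->3, 22->4.5, 22->4.5, 26->6.5, 26->6.5, 29->8
Step 2: Rank sum for X: R1 = 1 + 3 + 4.5 + 6.5 = 15.
Step 3: U_X = R1 - n1(n1+1)/2 = 15 - 4*5/2 = 15 - 10 = 5.
       U_Y = n1*n2 - U_X = 16 - 5 = 11.
Step 4: Ties are present, so use the tie-corrected normal approximation (with continuity correction) for the p-value.
Step 5: p-value = 0.465124; compare to alpha = 0.05. fail to reject H0.

U_X = 5, p = 0.465124, fail to reject H0 at alpha = 0.05.


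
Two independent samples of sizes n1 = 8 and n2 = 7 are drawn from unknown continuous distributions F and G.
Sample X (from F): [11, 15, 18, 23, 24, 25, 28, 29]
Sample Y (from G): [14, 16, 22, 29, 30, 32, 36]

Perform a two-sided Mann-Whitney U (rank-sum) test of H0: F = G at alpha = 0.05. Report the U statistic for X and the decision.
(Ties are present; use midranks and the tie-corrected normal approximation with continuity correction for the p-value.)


Step 1: Combine and sort all 15 observations; assign midranks.
sorted (value, group): (11,X), (14,Y), (15,X), (16,Y), (18,X), (22,Y), (23,X), (24,X), (25,X), (28,X), (29,X), (29,Y), (30,Y), (32,Y), (36,Y)
ranks: 11->1, 14->2, 15->3, 16->4, 18->5, 22->6, 23->7, 24->8, 25->9, 28->10, 29->11.5, 29->11.5, 30->13, 32->14, 36->15
Step 2: Rank sum for X: R1 = 1 + 3 + 5 + 7 + 8 + 9 + 10 + 11.5 = 54.5.
Step 3: U_X = R1 - n1(n1+1)/2 = 54.5 - 8*9/2 = 54.5 - 36 = 18.5.
       U_Y = n1*n2 - U_X = 56 - 18.5 = 37.5.
Step 4: Ties are present, so use the tie-corrected normal approximation (with continuity correction) for the p-value.
Step 5: p-value = 0.297190; compare to alpha = 0.05. fail to reject H0.

U_X = 18.5, p = 0.297190, fail to reject H0 at alpha = 0.05.


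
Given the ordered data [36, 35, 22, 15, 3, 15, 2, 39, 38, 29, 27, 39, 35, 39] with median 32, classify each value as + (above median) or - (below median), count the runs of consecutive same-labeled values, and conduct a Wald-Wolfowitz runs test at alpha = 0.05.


Step 1: Compute median = 32; label A = above, B = below.
Labels in order: AABBBBBAABBAAA  (n_A = 7, n_B = 7)
Step 2: Count runs R = 5.
Step 3: Under H0 (random ordering), E[R] = 2*n_A*n_B/(n_A+n_B) + 1 = 2*7*7/14 + 1 = 8.0000.
        Var[R] = 2*n_A*n_B*(2*n_A*n_B - n_A - n_B) / ((n_A+n_B)^2 * (n_A+n_B-1)) = 8232/2548 = 3.2308.
        SD[R] = 1.7974.
Step 4: Continuity-corrected z = (R + 0.5 - E[R]) / SD[R] = (5 + 0.5 - 8.0000) / 1.7974 = -1.3909.
Step 5: Two-sided p-value via normal approximation = 2*(1 - Phi(|z|)) = 0.164264.
Step 6: alpha = 0.05. fail to reject H0.

R = 5, z = -1.3909, p = 0.164264, fail to reject H0.


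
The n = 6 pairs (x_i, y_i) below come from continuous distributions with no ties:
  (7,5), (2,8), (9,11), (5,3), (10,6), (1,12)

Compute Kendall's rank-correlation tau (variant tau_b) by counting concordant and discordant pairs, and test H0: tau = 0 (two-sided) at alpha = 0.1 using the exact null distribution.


Step 1: Enumerate the 15 unordered pairs (i,j) with i<j and classify each by sign(x_j-x_i) * sign(y_j-y_i).
  (1,2):dx=-5,dy=+3->D; (1,3):dx=+2,dy=+6->C; (1,4):dx=-2,dy=-2->C; (1,5):dx=+3,dy=+1->C
  (1,6):dx=-6,dy=+7->D; (2,3):dx=+7,dy=+3->C; (2,4):dx=+3,dy=-5->D; (2,5):dx=+8,dy=-2->D
  (2,6):dx=-1,dy=+4->D; (3,4):dx=-4,dy=-8->C; (3,5):dx=+1,dy=-5->D; (3,6):dx=-8,dy=+1->D
  (4,5):dx=+5,dy=+3->C; (4,6):dx=-4,dy=+9->D; (5,6):dx=-9,dy=+6->D
Step 2: C = 6, D = 9, total pairs = 15.
Step 3: tau = (C - D)/(n(n-1)/2) = (6 - 9)/15 = -0.200000.
Step 4: Exact two-sided p-value (enumerate n! = 720 permutations of y under H0): p = 0.719444.
Step 5: alpha = 0.1. fail to reject H0.

tau_b = -0.2000 (C=6, D=9), p = 0.719444, fail to reject H0.


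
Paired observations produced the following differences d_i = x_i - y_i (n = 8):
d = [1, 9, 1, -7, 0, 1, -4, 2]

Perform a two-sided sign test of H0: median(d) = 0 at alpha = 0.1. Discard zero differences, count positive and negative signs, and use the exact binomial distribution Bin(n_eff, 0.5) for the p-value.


Step 1: Discard zero differences. Original n = 8; n_eff = number of nonzero differences = 7.
Nonzero differences (with sign): +1, +9, +1, -7, +1, -4, +2
Step 2: Count signs: positive = 5, negative = 2.
Step 3: Under H0: P(positive) = 0.5, so the number of positives S ~ Bin(7, 0.5).
Step 4: Two-sided exact p-value = sum of Bin(7,0.5) probabilities at or below the observed probability = 0.453125.
Step 5: alpha = 0.1. fail to reject H0.

n_eff = 7, pos = 5, neg = 2, p = 0.453125, fail to reject H0.


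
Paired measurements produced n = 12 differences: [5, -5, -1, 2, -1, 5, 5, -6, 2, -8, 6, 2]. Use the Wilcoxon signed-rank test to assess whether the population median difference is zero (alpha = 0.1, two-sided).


Step 1: Drop any zero differences (none here) and take |d_i|.
|d| = [5, 5, 1, 2, 1, 5, 5, 6, 2, 8, 6, 2]
Step 2: Midrank |d_i| (ties get averaged ranks).
ranks: |5|->7.5, |5|->7.5, |1|->1.5, |2|->4, |1|->1.5, |5|->7.5, |5|->7.5, |6|->10.5, |2|->4, |8|->12, |6|->10.5, |2|->4
Step 3: Attach original signs; sum ranks with positive sign and with negative sign.
W+ = 7.5 + 4 + 7.5 + 7.5 + 4 + 10.5 + 4 = 45
W- = 7.5 + 1.5 + 1.5 + 10.5 + 12 = 33
(Check: W+ + W- = 78 should equal n(n+1)/2 = 78.)
Step 4: Test statistic W = min(W+, W-) = 33.
Step 5: Ties in |d|, so use the tie-corrected normal approximation.
        E[W] = n(n+1)/4 = 12*13/4 = 39.
        Tie groups: |d|=1 (t=2), |d|=2 (t=3), |d|=5 (t=4), |d|=6 (t=2); sum(t^3 - t) = 96.
        Var[W] = n(n+1)(2n+1)/24 - sum(t^3-t)/48 = 3900/24 - 96/48 = 160.5.
        z = (W - E[W]) / sqrt(Var[W]) = (33 - 39) / 12.6689 = -0.4736.
        Two-sided p = 2*Phi(z) = 0.635784.
Step 6: alpha = 0.1. fail to reject H0.

W+ = 45, W- = 33, W = min = 33, p = 0.635784, fail to reject H0.


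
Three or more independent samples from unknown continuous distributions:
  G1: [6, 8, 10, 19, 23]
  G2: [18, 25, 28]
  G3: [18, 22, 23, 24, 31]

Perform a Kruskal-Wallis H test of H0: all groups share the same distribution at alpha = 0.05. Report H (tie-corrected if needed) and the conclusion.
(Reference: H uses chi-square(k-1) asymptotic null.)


Step 1: Combine all N = 13 observations and assign midranks.
sorted (value, group, rank): (6,G1,1), (8,G1,2), (10,G1,3), (18,G2,4.5), (18,G3,4.5), (19,G1,6), (22,G3,7), (23,G1,8.5), (23,G3,8.5), (24,G3,10), (25,G2,11), (28,G2,12), (31,G3,13)
Step 2: Sum ranks within each group.
R_1 = 20.5 (n_1 = 5)
R_2 = 27.5 (n_2 = 3)
R_3 = 43 (n_3 = 5)
Step 3: H = 12/(N(N+1)) * sum(R_i^2/n_i) - 3(N+1)
     = 12/(13*14) * (20.5^2/5 + 27.5^2/3 + 43^2/5) - 3*14
     = 0.065934 * 705.933 - 42
     = 4.545055.
Step 4: Ties present; correction factor C = 1 - 12/(13^3 - 13) = 0.994505. Corrected H = 4.545055 / 0.994505 = 4.570166.
Step 5: Under H0, H ~ chi^2(2); p-value = 0.101766.
Step 6: alpha = 0.05. fail to reject H0.

H = 4.5702, df = 2, p = 0.101766, fail to reject H0.


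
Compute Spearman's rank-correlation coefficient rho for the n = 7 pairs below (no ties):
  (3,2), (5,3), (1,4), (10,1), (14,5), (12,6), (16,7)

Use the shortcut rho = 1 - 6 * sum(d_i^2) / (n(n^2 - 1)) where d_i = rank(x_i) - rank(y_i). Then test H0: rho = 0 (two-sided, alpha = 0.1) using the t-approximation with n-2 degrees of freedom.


Step 1: Rank x and y separately (midranks; no ties here).
rank(x): 3->2, 5->3, 1->1, 10->4, 14->6, 12->5, 16->7
rank(y): 2->2, 3->3, 4->4, 1->1, 5->5, 6->6, 7->7
Step 2: d_i = R_x(i) - R_y(i); compute d_i^2.
  (2-2)^2=0, (3-3)^2=0, (1-4)^2=9, (4-1)^2=9, (6-5)^2=1, (5-6)^2=1, (7-7)^2=0
sum(d^2) = 20.
Step 3: rho = 1 - 6*20 / (7*(7^2 - 1)) = 1 - 120/336 = 0.642857.
Step 4: Under H0, t = rho * sqrt((n-2)/(1-rho^2)) = 1.8766 ~ t(5).
Step 5: Two-sided p-value from the t-distribution with 5 df = 0.119392.
Step 6: alpha = 0.1. fail to reject H0.

rho = 0.6429, p = 0.119392, fail to reject H0 at alpha = 0.1.


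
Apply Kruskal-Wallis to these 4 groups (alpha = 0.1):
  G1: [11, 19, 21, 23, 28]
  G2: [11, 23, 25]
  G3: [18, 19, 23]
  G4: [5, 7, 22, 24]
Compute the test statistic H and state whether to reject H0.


Step 1: Combine all N = 15 observations and assign midranks.
sorted (value, group, rank): (5,G4,1), (7,G4,2), (11,G1,3.5), (11,G2,3.5), (18,G3,5), (19,G1,6.5), (19,G3,6.5), (21,G1,8), (22,G4,9), (23,G1,11), (23,G2,11), (23,G3,11), (24,G4,13), (25,G2,14), (28,G1,15)
Step 2: Sum ranks within each group.
R_1 = 44 (n_1 = 5)
R_2 = 28.5 (n_2 = 3)
R_3 = 22.5 (n_3 = 3)
R_4 = 25 (n_4 = 4)
Step 3: H = 12/(N(N+1)) * sum(R_i^2/n_i) - 3(N+1)
     = 12/(15*16) * (44^2/5 + 28.5^2/3 + 22.5^2/3 + 25^2/4) - 3*16
     = 0.050000 * 982.95 - 48
     = 1.147500.
Step 4: Ties present; correction factor C = 1 - 36/(15^3 - 15) = 0.989286. Corrected H = 1.147500 / 0.989286 = 1.159928.
Step 5: Under H0, H ~ chi^2(3); p-value = 0.762630.
Step 6: alpha = 0.1. fail to reject H0.

H = 1.1599, df = 3, p = 0.762630, fail to reject H0.


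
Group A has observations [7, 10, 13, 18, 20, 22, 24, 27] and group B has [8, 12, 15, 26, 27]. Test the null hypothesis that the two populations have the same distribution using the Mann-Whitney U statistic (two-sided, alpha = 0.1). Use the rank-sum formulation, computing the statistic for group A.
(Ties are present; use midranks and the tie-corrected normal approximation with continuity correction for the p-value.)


Step 1: Combine and sort all 13 observations; assign midranks.
sorted (value, group): (7,X), (8,Y), (10,X), (12,Y), (13,X), (15,Y), (18,X), (20,X), (22,X), (24,X), (26,Y), (27,X), (27,Y)
ranks: 7->1, 8->2, 10->3, 12->4, 13->5, 15->6, 18->7, 20->8, 22->9, 24->10, 26->11, 27->12.5, 27->12.5
Step 2: Rank sum for X: R1 = 1 + 3 + 5 + 7 + 8 + 9 + 10 + 12.5 = 55.5.
Step 3: U_X = R1 - n1(n1+1)/2 = 55.5 - 8*9/2 = 55.5 - 36 = 19.5.
       U_Y = n1*n2 - U_X = 40 - 19.5 = 20.5.
Step 4: Ties are present, so use the tie-corrected normal approximation (with continuity correction) for the p-value.
Step 5: p-value = 1.000000; compare to alpha = 0.1. fail to reject H0.

U_X = 19.5, p = 1.000000, fail to reject H0 at alpha = 0.1.


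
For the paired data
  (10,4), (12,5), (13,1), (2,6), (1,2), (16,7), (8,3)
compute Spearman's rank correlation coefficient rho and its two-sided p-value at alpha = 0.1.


Step 1: Rank x and y separately (midranks; no ties here).
rank(x): 10->4, 12->5, 13->6, 2->2, 1->1, 16->7, 8->3
rank(y): 4->4, 5->5, 1->1, 6->6, 2->2, 7->7, 3->3
Step 2: d_i = R_x(i) - R_y(i); compute d_i^2.
  (4-4)^2=0, (5-5)^2=0, (6-1)^2=25, (2-6)^2=16, (1-2)^2=1, (7-7)^2=0, (3-3)^2=0
sum(d^2) = 42.
Step 3: rho = 1 - 6*42 / (7*(7^2 - 1)) = 1 - 252/336 = 0.250000.
Step 4: Under H0, t = rho * sqrt((n-2)/(1-rho^2)) = 0.5774 ~ t(5).
Step 5: Two-sided p-value from the t-distribution with 5 df = 0.588724.
Step 6: alpha = 0.1. fail to reject H0.

rho = 0.2500, p = 0.588724, fail to reject H0 at alpha = 0.1.


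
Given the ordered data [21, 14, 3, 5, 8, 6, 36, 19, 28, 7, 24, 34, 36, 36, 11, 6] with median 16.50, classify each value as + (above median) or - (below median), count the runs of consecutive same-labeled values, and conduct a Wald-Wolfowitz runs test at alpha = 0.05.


Step 1: Compute median = 16.50; label A = above, B = below.
Labels in order: ABBBBBAAABAAAABB  (n_A = 8, n_B = 8)
Step 2: Count runs R = 6.
Step 3: Under H0 (random ordering), E[R] = 2*n_A*n_B/(n_A+n_B) + 1 = 2*8*8/16 + 1 = 9.0000.
        Var[R] = 2*n_A*n_B*(2*n_A*n_B - n_A - n_B) / ((n_A+n_B)^2 * (n_A+n_B-1)) = 14336/3840 = 3.7333.
        SD[R] = 1.9322.
Step 4: Continuity-corrected z = (R + 0.5 - E[R]) / SD[R] = (6 + 0.5 - 9.0000) / 1.9322 = -1.2939.
Step 5: Two-sided p-value via normal approximation = 2*(1 - Phi(|z|)) = 0.195709.
Step 6: alpha = 0.05. fail to reject H0.

R = 6, z = -1.2939, p = 0.195709, fail to reject H0.


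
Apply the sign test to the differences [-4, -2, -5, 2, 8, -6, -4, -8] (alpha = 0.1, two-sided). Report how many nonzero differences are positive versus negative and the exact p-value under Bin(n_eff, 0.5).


Step 1: Discard zero differences. Original n = 8; n_eff = number of nonzero differences = 8.
Nonzero differences (with sign): -4, -2, -5, +2, +8, -6, -4, -8
Step 2: Count signs: positive = 2, negative = 6.
Step 3: Under H0: P(positive) = 0.5, so the number of positives S ~ Bin(8, 0.5).
Step 4: Two-sided exact p-value = sum of Bin(8,0.5) probabilities at or below the observed probability = 0.289062.
Step 5: alpha = 0.1. fail to reject H0.

n_eff = 8, pos = 2, neg = 6, p = 0.289062, fail to reject H0.


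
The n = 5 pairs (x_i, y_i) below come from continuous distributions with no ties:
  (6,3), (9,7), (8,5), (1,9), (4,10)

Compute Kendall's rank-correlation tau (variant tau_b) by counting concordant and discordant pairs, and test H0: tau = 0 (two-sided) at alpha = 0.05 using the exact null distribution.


Step 1: Enumerate the 10 unordered pairs (i,j) with i<j and classify each by sign(x_j-x_i) * sign(y_j-y_i).
  (1,2):dx=+3,dy=+4->C; (1,3):dx=+2,dy=+2->C; (1,4):dx=-5,dy=+6->D; (1,5):dx=-2,dy=+7->D
  (2,3):dx=-1,dy=-2->C; (2,4):dx=-8,dy=+2->D; (2,5):dx=-5,dy=+3->D; (3,4):dx=-7,dy=+4->D
  (3,5):dx=-4,dy=+5->D; (4,5):dx=+3,dy=+1->C
Step 2: C = 4, D = 6, total pairs = 10.
Step 3: tau = (C - D)/(n(n-1)/2) = (4 - 6)/10 = -0.200000.
Step 4: Exact two-sided p-value (enumerate n! = 120 permutations of y under H0): p = 0.816667.
Step 5: alpha = 0.05. fail to reject H0.

tau_b = -0.2000 (C=4, D=6), p = 0.816667, fail to reject H0.


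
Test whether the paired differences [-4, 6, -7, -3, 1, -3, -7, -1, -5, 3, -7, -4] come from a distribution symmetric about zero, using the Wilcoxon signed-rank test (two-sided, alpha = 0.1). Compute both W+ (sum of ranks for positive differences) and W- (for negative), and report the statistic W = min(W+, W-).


Step 1: Drop any zero differences (none here) and take |d_i|.
|d| = [4, 6, 7, 3, 1, 3, 7, 1, 5, 3, 7, 4]
Step 2: Midrank |d_i| (ties get averaged ranks).
ranks: |4|->6.5, |6|->9, |7|->11, |3|->4, |1|->1.5, |3|->4, |7|->11, |1|->1.5, |5|->8, |3|->4, |7|->11, |4|->6.5
Step 3: Attach original signs; sum ranks with positive sign and with negative sign.
W+ = 9 + 1.5 + 4 = 14.5
W- = 6.5 + 11 + 4 + 4 + 11 + 1.5 + 8 + 11 + 6.5 = 63.5
(Check: W+ + W- = 78 should equal n(n+1)/2 = 78.)
Step 4: Test statistic W = min(W+, W-) = 14.5.
Step 5: Ties in |d|, so use the tie-corrected normal approximation.
        E[W] = n(n+1)/4 = 12*13/4 = 39.
        Tie groups: |d|=1 (t=2), |d|=3 (t=3), |d|=4 (t=2), |d|=7 (t=3); sum(t^3 - t) = 60.
        Var[W] = n(n+1)(2n+1)/24 - sum(t^3-t)/48 = 3900/24 - 60/48 = 161.25.
        z = (W - E[W]) / sqrt(Var[W]) = (14.5 - 39) / 12.6984 = -1.9294.
        Two-sided p = 2*Phi(z) = 0.053685.
Step 6: alpha = 0.1. reject H0.

W+ = 14.5, W- = 63.5, W = min = 14.5, p = 0.053685, reject H0.


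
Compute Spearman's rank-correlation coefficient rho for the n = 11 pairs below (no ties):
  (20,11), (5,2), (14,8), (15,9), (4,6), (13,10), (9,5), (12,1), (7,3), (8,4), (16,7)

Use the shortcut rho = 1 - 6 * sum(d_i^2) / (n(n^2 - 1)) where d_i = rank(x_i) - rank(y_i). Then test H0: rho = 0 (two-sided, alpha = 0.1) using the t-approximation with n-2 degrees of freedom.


Step 1: Rank x and y separately (midranks; no ties here).
rank(x): 20->11, 5->2, 14->8, 15->9, 4->1, 13->7, 9->5, 12->6, 7->3, 8->4, 16->10
rank(y): 11->11, 2->2, 8->8, 9->9, 6->6, 10->10, 5->5, 1->1, 3->3, 4->4, 7->7
Step 2: d_i = R_x(i) - R_y(i); compute d_i^2.
  (11-11)^2=0, (2-2)^2=0, (8-8)^2=0, (9-9)^2=0, (1-6)^2=25, (7-10)^2=9, (5-5)^2=0, (6-1)^2=25, (3-3)^2=0, (4-4)^2=0, (10-7)^2=9
sum(d^2) = 68.
Step 3: rho = 1 - 6*68 / (11*(11^2 - 1)) = 1 - 408/1320 = 0.690909.
Step 4: Under H0, t = rho * sqrt((n-2)/(1-rho^2)) = 2.8671 ~ t(9).
Step 5: Two-sided p-value from the t-distribution with 9 df = 0.018565.
Step 6: alpha = 0.1. reject H0.

rho = 0.6909, p = 0.018565, reject H0 at alpha = 0.1.


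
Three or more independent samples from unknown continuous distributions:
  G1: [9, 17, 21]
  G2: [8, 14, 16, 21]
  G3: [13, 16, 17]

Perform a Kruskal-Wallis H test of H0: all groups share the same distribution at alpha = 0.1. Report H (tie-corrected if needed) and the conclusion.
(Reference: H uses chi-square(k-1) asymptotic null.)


Step 1: Combine all N = 10 observations and assign midranks.
sorted (value, group, rank): (8,G2,1), (9,G1,2), (13,G3,3), (14,G2,4), (16,G2,5.5), (16,G3,5.5), (17,G1,7.5), (17,G3,7.5), (21,G1,9.5), (21,G2,9.5)
Step 2: Sum ranks within each group.
R_1 = 19 (n_1 = 3)
R_2 = 20 (n_2 = 4)
R_3 = 16 (n_3 = 3)
Step 3: H = 12/(N(N+1)) * sum(R_i^2/n_i) - 3(N+1)
     = 12/(10*11) * (19^2/3 + 20^2/4 + 16^2/3) - 3*11
     = 0.109091 * 305.667 - 33
     = 0.345455.
Step 4: Ties present; correction factor C = 1 - 18/(10^3 - 10) = 0.981818. Corrected H = 0.345455 / 0.981818 = 0.351852.
Step 5: Under H0, H ~ chi^2(2); p-value = 0.838680.
Step 6: alpha = 0.1. fail to reject H0.

H = 0.3519, df = 2, p = 0.838680, fail to reject H0.


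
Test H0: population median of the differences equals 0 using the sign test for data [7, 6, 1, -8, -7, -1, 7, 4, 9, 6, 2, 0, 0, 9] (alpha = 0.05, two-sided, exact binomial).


Step 1: Discard zero differences. Original n = 14; n_eff = number of nonzero differences = 12.
Nonzero differences (with sign): +7, +6, +1, -8, -7, -1, +7, +4, +9, +6, +2, +9
Step 2: Count signs: positive = 9, negative = 3.
Step 3: Under H0: P(positive) = 0.5, so the number of positives S ~ Bin(12, 0.5).
Step 4: Two-sided exact p-value = sum of Bin(12,0.5) probabilities at or below the observed probability = 0.145996.
Step 5: alpha = 0.05. fail to reject H0.

n_eff = 12, pos = 9, neg = 3, p = 0.145996, fail to reject H0.


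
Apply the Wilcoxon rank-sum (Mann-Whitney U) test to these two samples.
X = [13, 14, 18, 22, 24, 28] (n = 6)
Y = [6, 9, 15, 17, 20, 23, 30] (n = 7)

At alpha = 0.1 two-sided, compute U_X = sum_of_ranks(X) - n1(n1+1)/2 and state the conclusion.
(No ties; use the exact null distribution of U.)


Step 1: Combine and sort all 13 observations; assign midranks.
sorted (value, group): (6,Y), (9,Y), (13,X), (14,X), (15,Y), (17,Y), (18,X), (20,Y), (22,X), (23,Y), (24,X), (28,X), (30,Y)
ranks: 6->1, 9->2, 13->3, 14->4, 15->5, 17->6, 18->7, 20->8, 22->9, 23->10, 24->11, 28->12, 30->13
Step 2: Rank sum for X: R1 = 3 + 4 + 7 + 9 + 11 + 12 = 46.
Step 3: U_X = R1 - n1(n1+1)/2 = 46 - 6*7/2 = 46 - 21 = 25.
       U_Y = n1*n2 - U_X = 42 - 25 = 17.
Step 4: No ties, so the exact null distribution of U (based on enumerating the C(13,6) = 1716 equally likely rank assignments) gives the two-sided p-value.
Step 5: p-value = 0.628205; compare to alpha = 0.1. fail to reject H0.

U_X = 25, p = 0.628205, fail to reject H0 at alpha = 0.1.


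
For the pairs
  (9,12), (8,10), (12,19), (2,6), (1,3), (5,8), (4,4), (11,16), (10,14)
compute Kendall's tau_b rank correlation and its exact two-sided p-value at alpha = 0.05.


Step 1: Enumerate the 36 unordered pairs (i,j) with i<j and classify each by sign(x_j-x_i) * sign(y_j-y_i).
  (1,2):dx=-1,dy=-2->C; (1,3):dx=+3,dy=+7->C; (1,4):dx=-7,dy=-6->C; (1,5):dx=-8,dy=-9->C
  (1,6):dx=-4,dy=-4->C; (1,7):dx=-5,dy=-8->C; (1,8):dx=+2,dy=+4->C; (1,9):dx=+1,dy=+2->C
  (2,3):dx=+4,dy=+9->C; (2,4):dx=-6,dy=-4->C; (2,5):dx=-7,dy=-7->C; (2,6):dx=-3,dy=-2->C
  (2,7):dx=-4,dy=-6->C; (2,8):dx=+3,dy=+6->C; (2,9):dx=+2,dy=+4->C; (3,4):dx=-10,dy=-13->C
  (3,5):dx=-11,dy=-16->C; (3,6):dx=-7,dy=-11->C; (3,7):dx=-8,dy=-15->C; (3,8):dx=-1,dy=-3->C
  (3,9):dx=-2,dy=-5->C; (4,5):dx=-1,dy=-3->C; (4,6):dx=+3,dy=+2->C; (4,7):dx=+2,dy=-2->D
  (4,8):dx=+9,dy=+10->C; (4,9):dx=+8,dy=+8->C; (5,6):dx=+4,dy=+5->C; (5,7):dx=+3,dy=+1->C
  (5,8):dx=+10,dy=+13->C; (5,9):dx=+9,dy=+11->C; (6,7):dx=-1,dy=-4->C; (6,8):dx=+6,dy=+8->C
  (6,9):dx=+5,dy=+6->C; (7,8):dx=+7,dy=+12->C; (7,9):dx=+6,dy=+10->C; (8,9):dx=-1,dy=-2->C
Step 2: C = 35, D = 1, total pairs = 36.
Step 3: tau = (C - D)/(n(n-1)/2) = (35 - 1)/36 = 0.944444.
Step 4: Exact two-sided p-value (enumerate n! = 362880 permutations of y under H0): p = 0.000050.
Step 5: alpha = 0.05. reject H0.

tau_b = 0.9444 (C=35, D=1), p = 0.000050, reject H0.


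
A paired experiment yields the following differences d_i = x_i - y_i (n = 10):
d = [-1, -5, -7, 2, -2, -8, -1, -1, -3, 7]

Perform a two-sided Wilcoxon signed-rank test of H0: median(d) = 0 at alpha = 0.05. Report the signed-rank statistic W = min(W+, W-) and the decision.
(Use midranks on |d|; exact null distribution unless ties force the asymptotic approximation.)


Step 1: Drop any zero differences (none here) and take |d_i|.
|d| = [1, 5, 7, 2, 2, 8, 1, 1, 3, 7]
Step 2: Midrank |d_i| (ties get averaged ranks).
ranks: |1|->2, |5|->7, |7|->8.5, |2|->4.5, |2|->4.5, |8|->10, |1|->2, |1|->2, |3|->6, |7|->8.5
Step 3: Attach original signs; sum ranks with positive sign and with negative sign.
W+ = 4.5 + 8.5 = 13
W- = 2 + 7 + 8.5 + 4.5 + 10 + 2 + 2 + 6 = 42
(Check: W+ + W- = 55 should equal n(n+1)/2 = 55.)
Step 4: Test statistic W = min(W+, W-) = 13.
Step 5: Ties in |d|, so use the tie-corrected normal approximation.
        E[W] = n(n+1)/4 = 10*11/4 = 27.5.
        Tie groups: |d|=1 (t=3), |d|=2 (t=2), |d|=7 (t=2); sum(t^3 - t) = 36.
        Var[W] = n(n+1)(2n+1)/24 - sum(t^3-t)/48 = 2310/24 - 36/48 = 95.5.
        z = (W - E[W]) / sqrt(Var[W]) = (13 - 27.5) / 9.7724 = -1.4838.
        Two-sided p = 2*Phi(z) = 0.137870.
Step 6: alpha = 0.05. fail to reject H0.

W+ = 13, W- = 42, W = min = 13, p = 0.137870, fail to reject H0.


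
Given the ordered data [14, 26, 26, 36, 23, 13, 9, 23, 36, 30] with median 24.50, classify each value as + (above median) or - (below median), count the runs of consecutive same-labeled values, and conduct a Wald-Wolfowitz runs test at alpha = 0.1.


Step 1: Compute median = 24.50; label A = above, B = below.
Labels in order: BAAABBBBAA  (n_A = 5, n_B = 5)
Step 2: Count runs R = 4.
Step 3: Under H0 (random ordering), E[R] = 2*n_A*n_B/(n_A+n_B) + 1 = 2*5*5/10 + 1 = 6.0000.
        Var[R] = 2*n_A*n_B*(2*n_A*n_B - n_A - n_B) / ((n_A+n_B)^2 * (n_A+n_B-1)) = 2000/900 = 2.2222.
        SD[R] = 1.4907.
Step 4: Continuity-corrected z = (R + 0.5 - E[R]) / SD[R] = (4 + 0.5 - 6.0000) / 1.4907 = -1.0062.
Step 5: Two-sided p-value via normal approximation = 2*(1 - Phi(|z|)) = 0.314305.
Step 6: alpha = 0.1. fail to reject H0.

R = 4, z = -1.0062, p = 0.314305, fail to reject H0.


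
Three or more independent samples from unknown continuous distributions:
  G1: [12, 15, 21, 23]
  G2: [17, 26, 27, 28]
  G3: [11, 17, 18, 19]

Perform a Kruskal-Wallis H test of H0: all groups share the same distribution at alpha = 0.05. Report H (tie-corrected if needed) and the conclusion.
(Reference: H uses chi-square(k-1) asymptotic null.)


Step 1: Combine all N = 12 observations and assign midranks.
sorted (value, group, rank): (11,G3,1), (12,G1,2), (15,G1,3), (17,G2,4.5), (17,G3,4.5), (18,G3,6), (19,G3,7), (21,G1,8), (23,G1,9), (26,G2,10), (27,G2,11), (28,G2,12)
Step 2: Sum ranks within each group.
R_1 = 22 (n_1 = 4)
R_2 = 37.5 (n_2 = 4)
R_3 = 18.5 (n_3 = 4)
Step 3: H = 12/(N(N+1)) * sum(R_i^2/n_i) - 3(N+1)
     = 12/(12*13) * (22^2/4 + 37.5^2/4 + 18.5^2/4) - 3*13
     = 0.076923 * 558.125 - 39
     = 3.932692.
Step 4: Ties present; correction factor C = 1 - 6/(12^3 - 12) = 0.996503. Corrected H = 3.932692 / 0.996503 = 3.946491.
Step 5: Under H0, H ~ chi^2(2); p-value = 0.139005.
Step 6: alpha = 0.05. fail to reject H0.

H = 3.9465, df = 2, p = 0.139005, fail to reject H0.
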